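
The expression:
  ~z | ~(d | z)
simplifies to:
~z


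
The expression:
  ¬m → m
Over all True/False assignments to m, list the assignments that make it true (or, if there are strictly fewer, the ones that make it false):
is true only for:
  m=True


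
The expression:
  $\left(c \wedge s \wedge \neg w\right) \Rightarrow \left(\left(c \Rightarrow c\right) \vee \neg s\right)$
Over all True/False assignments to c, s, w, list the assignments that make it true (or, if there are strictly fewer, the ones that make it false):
is always true.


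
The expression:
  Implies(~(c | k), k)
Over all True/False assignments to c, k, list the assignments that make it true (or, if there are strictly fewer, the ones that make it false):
is false only for:
  c=False, k=False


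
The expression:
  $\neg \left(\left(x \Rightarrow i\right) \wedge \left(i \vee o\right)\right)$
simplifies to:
$\neg i \wedge \left(x \vee \neg o\right)$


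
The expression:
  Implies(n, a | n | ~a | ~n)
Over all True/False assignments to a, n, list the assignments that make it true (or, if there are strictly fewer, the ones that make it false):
is always true.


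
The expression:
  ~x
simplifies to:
~x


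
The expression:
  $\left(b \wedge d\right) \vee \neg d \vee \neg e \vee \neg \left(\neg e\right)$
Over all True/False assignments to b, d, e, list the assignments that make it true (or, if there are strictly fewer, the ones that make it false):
is always true.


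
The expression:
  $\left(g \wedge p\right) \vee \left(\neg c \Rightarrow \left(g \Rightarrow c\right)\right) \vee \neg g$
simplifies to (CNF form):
$c \vee p \vee \neg g$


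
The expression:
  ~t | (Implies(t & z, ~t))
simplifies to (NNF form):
~t | ~z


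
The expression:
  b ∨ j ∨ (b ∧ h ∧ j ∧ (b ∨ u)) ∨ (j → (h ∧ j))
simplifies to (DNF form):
True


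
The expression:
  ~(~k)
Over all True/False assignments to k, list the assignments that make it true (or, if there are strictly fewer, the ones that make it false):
is true only for:
  k=True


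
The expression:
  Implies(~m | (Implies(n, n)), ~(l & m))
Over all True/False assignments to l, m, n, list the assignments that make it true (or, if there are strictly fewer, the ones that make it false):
is false only for:
  l=True, m=True, n=False;
  l=True, m=True, n=True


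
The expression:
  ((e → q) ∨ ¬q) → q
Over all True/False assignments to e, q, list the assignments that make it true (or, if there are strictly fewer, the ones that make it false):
is true only for:
  e=False, q=True;
  e=True, q=True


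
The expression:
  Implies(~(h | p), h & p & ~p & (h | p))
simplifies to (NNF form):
h | p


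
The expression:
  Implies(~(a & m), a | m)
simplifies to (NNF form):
a | m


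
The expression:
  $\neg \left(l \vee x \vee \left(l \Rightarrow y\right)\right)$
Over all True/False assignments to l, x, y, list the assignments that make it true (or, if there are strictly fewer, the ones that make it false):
is never true.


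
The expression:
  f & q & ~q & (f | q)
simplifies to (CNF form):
False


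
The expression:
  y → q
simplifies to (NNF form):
q ∨ ¬y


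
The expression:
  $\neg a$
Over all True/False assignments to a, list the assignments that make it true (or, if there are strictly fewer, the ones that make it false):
is true only for:
  a=False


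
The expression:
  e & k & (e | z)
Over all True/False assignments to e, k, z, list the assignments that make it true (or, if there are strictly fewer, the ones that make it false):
is true only for:
  e=True, k=True, z=False;
  e=True, k=True, z=True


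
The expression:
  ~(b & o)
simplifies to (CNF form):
~b | ~o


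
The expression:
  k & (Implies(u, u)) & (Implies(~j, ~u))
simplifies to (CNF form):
k & (j | ~u)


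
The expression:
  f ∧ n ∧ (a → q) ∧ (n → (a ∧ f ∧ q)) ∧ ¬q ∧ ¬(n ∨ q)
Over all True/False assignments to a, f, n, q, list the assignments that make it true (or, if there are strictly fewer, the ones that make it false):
is never true.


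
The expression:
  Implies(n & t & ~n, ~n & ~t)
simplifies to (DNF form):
True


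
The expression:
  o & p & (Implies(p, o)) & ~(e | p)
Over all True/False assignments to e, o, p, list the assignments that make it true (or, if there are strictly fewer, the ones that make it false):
is never true.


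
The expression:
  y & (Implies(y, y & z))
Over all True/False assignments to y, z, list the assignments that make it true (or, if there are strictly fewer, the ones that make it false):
is true only for:
  y=True, z=True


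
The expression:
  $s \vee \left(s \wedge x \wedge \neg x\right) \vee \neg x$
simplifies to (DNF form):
$s \vee \neg x$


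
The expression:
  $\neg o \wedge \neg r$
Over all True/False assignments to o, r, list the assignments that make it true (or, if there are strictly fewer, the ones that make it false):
is true only for:
  o=False, r=False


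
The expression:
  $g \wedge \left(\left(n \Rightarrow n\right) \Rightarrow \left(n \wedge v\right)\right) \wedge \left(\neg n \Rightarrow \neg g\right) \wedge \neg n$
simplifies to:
$\text{False}$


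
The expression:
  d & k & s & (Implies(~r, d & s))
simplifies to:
d & k & s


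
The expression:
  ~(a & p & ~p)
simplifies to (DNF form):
True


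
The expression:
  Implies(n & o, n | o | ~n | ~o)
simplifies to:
True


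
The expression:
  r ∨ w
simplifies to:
r ∨ w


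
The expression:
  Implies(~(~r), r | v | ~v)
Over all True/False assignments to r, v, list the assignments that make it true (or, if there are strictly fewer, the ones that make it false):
is always true.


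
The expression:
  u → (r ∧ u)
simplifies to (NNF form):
r ∨ ¬u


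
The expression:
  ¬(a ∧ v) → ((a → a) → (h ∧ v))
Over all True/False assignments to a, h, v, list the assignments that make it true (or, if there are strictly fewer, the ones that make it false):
is true only for:
  a=False, h=True, v=True;
  a=True, h=False, v=True;
  a=True, h=True, v=True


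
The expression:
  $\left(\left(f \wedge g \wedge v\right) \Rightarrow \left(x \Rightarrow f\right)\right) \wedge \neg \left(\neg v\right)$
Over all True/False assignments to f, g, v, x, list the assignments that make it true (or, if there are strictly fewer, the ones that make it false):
is true only for:
  f=False, g=False, v=True, x=False;
  f=False, g=False, v=True, x=True;
  f=False, g=True, v=True, x=False;
  f=False, g=True, v=True, x=True;
  f=True, g=False, v=True, x=False;
  f=True, g=False, v=True, x=True;
  f=True, g=True, v=True, x=False;
  f=True, g=True, v=True, x=True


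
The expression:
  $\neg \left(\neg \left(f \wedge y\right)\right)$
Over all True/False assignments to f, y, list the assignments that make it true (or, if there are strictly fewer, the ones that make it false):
is true only for:
  f=True, y=True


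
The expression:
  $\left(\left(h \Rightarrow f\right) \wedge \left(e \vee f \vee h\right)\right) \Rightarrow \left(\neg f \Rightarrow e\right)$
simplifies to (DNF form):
$\text{True}$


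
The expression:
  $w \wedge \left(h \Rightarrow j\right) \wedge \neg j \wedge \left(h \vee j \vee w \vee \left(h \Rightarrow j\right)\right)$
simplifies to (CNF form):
$w \wedge \neg h \wedge \neg j$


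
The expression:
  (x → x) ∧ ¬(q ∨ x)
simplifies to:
¬q ∧ ¬x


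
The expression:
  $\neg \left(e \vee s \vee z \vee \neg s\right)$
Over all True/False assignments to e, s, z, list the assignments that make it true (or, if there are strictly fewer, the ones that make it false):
is never true.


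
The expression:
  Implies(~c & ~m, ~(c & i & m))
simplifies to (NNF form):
True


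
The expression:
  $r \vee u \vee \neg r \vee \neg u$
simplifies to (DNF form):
$\text{True}$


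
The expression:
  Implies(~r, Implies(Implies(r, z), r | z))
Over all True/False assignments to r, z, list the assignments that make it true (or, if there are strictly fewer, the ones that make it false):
is false only for:
  r=False, z=False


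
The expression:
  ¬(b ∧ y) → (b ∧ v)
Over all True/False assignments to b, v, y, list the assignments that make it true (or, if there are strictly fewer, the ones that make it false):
is true only for:
  b=True, v=False, y=True;
  b=True, v=True, y=False;
  b=True, v=True, y=True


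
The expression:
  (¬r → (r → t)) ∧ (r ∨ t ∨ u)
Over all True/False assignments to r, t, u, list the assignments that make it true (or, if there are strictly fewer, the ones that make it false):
is false only for:
  r=False, t=False, u=False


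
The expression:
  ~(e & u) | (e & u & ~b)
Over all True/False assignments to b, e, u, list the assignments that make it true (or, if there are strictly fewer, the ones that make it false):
is false only for:
  b=True, e=True, u=True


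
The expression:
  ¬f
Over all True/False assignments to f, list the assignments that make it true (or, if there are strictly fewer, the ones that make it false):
is true only for:
  f=False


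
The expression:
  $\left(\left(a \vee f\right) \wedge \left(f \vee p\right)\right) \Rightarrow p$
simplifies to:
$p \vee \neg f$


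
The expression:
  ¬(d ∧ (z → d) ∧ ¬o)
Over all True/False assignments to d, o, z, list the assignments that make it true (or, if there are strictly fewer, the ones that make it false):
is false only for:
  d=True, o=False, z=False;
  d=True, o=False, z=True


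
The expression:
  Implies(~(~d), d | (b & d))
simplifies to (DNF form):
True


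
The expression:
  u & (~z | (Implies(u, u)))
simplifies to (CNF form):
u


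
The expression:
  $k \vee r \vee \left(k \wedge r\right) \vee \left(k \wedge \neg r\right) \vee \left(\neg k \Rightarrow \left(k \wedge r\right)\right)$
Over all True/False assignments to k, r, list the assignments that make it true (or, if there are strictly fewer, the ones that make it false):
is false only for:
  k=False, r=False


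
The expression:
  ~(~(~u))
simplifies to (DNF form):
~u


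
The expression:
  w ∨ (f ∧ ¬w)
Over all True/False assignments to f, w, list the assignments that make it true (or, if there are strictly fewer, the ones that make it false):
is false only for:
  f=False, w=False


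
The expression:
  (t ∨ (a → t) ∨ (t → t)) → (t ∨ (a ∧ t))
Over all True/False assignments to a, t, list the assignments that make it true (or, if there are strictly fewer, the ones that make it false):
is true only for:
  a=False, t=True;
  a=True, t=True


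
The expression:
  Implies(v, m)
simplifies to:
m | ~v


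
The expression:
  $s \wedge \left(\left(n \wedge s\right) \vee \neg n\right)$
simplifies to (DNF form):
$s$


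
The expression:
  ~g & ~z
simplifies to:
~g & ~z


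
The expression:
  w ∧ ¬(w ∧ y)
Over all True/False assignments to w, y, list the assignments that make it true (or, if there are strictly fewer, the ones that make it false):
is true only for:
  w=True, y=False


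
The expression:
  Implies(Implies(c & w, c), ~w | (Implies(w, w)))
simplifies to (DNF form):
True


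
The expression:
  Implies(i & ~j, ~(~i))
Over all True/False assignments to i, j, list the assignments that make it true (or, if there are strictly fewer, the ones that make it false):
is always true.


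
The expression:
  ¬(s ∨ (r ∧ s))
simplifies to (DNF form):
¬s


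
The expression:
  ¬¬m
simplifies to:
m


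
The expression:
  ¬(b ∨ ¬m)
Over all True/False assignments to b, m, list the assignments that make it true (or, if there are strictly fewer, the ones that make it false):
is true only for:
  b=False, m=True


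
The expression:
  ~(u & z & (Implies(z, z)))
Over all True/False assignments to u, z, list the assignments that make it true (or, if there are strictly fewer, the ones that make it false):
is false only for:
  u=True, z=True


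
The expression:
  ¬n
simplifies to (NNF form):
¬n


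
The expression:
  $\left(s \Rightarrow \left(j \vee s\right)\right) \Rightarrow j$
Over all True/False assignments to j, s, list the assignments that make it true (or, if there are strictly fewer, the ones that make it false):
is true only for:
  j=True, s=False;
  j=True, s=True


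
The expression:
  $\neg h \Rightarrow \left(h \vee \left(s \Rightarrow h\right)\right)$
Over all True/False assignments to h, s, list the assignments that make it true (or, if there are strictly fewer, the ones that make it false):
is false only for:
  h=False, s=True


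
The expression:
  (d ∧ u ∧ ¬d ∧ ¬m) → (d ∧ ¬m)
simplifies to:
True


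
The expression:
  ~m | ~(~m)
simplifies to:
True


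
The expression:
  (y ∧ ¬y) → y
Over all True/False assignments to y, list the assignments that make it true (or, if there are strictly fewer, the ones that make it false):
is always true.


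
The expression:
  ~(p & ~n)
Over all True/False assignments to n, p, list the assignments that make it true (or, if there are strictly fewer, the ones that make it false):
is false only for:
  n=False, p=True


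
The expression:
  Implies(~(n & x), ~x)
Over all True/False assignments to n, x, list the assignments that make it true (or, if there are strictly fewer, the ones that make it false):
is false only for:
  n=False, x=True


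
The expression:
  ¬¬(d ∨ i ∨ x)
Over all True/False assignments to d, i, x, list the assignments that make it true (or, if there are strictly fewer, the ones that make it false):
is false only for:
  d=False, i=False, x=False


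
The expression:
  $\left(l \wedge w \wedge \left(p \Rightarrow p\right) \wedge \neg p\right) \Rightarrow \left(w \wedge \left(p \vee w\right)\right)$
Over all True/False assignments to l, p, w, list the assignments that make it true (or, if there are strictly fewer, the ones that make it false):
is always true.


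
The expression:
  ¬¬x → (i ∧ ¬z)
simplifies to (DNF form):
(i ∧ ¬z) ∨ ¬x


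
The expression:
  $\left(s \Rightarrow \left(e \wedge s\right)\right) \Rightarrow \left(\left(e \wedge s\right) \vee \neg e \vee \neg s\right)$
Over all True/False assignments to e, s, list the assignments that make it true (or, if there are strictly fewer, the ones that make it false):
is always true.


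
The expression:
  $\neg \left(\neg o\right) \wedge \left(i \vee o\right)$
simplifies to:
$o$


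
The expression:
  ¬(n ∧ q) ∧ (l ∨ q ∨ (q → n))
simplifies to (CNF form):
¬n ∨ ¬q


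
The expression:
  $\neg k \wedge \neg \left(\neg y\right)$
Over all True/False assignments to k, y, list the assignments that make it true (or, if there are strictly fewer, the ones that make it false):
is true only for:
  k=False, y=True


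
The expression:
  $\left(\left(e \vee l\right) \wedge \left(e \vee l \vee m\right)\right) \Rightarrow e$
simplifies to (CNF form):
$e \vee \neg l$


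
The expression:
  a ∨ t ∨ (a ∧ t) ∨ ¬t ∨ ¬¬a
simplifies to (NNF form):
True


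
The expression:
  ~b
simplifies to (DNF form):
~b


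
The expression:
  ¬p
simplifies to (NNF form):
¬p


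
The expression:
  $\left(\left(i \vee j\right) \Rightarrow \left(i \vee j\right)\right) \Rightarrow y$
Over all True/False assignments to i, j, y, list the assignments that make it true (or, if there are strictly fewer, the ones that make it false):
is true only for:
  i=False, j=False, y=True;
  i=False, j=True, y=True;
  i=True, j=False, y=True;
  i=True, j=True, y=True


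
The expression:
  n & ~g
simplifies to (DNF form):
n & ~g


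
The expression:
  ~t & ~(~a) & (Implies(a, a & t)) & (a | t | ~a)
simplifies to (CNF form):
False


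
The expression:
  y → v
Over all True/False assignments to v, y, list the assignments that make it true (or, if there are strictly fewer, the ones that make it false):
is false only for:
  v=False, y=True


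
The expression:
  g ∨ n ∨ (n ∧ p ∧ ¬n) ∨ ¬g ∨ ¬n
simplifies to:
True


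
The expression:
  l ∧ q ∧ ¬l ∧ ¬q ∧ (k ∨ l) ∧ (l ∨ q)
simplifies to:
False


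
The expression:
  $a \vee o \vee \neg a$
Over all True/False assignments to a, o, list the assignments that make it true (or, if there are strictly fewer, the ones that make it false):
is always true.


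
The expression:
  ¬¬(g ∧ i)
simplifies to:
g ∧ i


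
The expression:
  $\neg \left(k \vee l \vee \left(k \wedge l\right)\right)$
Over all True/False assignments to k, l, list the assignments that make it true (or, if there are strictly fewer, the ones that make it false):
is true only for:
  k=False, l=False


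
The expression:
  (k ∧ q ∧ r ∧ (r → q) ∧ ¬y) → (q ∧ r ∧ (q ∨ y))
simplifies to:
True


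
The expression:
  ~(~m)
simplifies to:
m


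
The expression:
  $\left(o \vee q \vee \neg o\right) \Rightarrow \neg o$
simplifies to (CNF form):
$\neg o$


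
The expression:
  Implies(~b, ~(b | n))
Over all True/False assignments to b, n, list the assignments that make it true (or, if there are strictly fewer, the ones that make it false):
is false only for:
  b=False, n=True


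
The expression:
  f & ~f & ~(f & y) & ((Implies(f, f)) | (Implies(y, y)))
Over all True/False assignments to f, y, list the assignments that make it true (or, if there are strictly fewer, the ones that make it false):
is never true.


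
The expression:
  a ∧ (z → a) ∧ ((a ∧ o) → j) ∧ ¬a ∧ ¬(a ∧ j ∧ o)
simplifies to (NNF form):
False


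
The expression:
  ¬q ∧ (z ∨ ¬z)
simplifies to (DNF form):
¬q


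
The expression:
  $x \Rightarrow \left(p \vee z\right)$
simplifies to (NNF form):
$p \vee z \vee \neg x$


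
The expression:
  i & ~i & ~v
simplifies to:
False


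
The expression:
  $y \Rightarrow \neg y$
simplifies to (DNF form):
$\neg y$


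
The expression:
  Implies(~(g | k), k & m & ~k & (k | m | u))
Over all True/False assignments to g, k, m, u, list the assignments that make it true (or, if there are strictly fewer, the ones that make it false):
is false only for:
  g=False, k=False, m=False, u=False;
  g=False, k=False, m=False, u=True;
  g=False, k=False, m=True, u=False;
  g=False, k=False, m=True, u=True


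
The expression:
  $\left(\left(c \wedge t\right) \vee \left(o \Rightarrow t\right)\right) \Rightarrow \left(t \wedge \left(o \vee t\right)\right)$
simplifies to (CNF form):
$o \vee t$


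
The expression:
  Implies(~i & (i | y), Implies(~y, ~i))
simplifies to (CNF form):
True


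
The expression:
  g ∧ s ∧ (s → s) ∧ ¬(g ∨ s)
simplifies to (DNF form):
False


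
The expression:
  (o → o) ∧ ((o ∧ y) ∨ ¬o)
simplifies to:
y ∨ ¬o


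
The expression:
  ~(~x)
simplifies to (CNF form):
x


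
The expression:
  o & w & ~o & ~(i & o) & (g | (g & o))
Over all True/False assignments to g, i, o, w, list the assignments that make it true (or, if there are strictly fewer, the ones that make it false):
is never true.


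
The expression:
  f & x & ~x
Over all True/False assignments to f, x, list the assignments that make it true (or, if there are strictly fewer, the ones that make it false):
is never true.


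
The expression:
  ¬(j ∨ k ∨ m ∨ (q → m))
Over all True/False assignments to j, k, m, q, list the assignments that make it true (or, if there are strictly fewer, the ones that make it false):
is true only for:
  j=False, k=False, m=False, q=True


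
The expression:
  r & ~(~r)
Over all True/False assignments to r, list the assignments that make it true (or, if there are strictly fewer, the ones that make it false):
is true only for:
  r=True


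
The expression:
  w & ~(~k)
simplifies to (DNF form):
k & w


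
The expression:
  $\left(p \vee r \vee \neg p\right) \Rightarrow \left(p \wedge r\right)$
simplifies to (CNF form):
$p \wedge r$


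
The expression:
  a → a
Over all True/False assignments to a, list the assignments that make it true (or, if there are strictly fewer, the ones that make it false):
is always true.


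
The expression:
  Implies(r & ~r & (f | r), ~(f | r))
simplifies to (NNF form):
True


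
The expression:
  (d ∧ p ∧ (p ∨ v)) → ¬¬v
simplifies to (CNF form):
v ∨ ¬d ∨ ¬p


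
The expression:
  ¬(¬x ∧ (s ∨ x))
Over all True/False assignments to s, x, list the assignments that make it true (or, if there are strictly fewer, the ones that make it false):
is false only for:
  s=True, x=False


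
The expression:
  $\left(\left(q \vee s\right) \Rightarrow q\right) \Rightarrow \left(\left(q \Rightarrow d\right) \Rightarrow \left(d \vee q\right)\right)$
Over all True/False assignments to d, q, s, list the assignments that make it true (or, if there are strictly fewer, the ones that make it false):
is false only for:
  d=False, q=False, s=False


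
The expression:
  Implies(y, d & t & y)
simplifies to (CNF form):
(d | ~y) & (t | ~y)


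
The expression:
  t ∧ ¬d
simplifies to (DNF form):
t ∧ ¬d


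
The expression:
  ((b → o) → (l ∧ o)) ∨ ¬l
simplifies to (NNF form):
b ∨ o ∨ ¬l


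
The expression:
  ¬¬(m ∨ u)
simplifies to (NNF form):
m ∨ u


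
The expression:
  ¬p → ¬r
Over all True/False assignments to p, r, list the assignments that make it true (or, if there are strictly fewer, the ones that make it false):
is false only for:
  p=False, r=True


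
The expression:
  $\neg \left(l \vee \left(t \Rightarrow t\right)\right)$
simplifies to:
$\text{False}$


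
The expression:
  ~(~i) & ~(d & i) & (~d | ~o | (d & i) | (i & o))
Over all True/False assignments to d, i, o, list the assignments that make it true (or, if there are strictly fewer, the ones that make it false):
is true only for:
  d=False, i=True, o=False;
  d=False, i=True, o=True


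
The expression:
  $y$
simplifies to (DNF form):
$y$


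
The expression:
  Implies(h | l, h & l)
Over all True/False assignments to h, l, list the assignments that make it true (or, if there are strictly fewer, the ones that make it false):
is true only for:
  h=False, l=False;
  h=True, l=True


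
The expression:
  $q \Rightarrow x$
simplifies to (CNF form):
$x \vee \neg q$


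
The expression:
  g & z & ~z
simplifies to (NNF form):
False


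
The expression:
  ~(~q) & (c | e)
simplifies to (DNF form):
(c & q) | (e & q)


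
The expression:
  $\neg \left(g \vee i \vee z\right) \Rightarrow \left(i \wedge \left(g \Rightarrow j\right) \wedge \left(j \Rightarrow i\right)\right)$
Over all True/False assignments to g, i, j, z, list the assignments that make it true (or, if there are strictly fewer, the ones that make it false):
is false only for:
  g=False, i=False, j=False, z=False;
  g=False, i=False, j=True, z=False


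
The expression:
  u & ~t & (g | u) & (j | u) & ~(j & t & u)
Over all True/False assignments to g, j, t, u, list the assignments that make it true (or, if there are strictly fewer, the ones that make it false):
is true only for:
  g=False, j=False, t=False, u=True;
  g=False, j=True, t=False, u=True;
  g=True, j=False, t=False, u=True;
  g=True, j=True, t=False, u=True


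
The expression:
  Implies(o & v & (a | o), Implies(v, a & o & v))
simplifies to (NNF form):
a | ~o | ~v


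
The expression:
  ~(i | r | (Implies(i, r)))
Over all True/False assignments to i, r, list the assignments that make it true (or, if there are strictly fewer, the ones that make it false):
is never true.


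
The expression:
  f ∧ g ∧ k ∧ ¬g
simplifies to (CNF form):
False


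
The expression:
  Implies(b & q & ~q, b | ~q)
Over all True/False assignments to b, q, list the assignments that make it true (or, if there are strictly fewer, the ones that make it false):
is always true.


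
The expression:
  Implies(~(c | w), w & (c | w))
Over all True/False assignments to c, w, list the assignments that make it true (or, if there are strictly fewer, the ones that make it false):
is false only for:
  c=False, w=False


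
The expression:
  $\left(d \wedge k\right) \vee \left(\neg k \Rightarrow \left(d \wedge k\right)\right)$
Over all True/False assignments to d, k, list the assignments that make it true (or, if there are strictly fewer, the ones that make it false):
is true only for:
  d=False, k=True;
  d=True, k=True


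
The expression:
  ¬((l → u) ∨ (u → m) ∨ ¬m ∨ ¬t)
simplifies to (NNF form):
False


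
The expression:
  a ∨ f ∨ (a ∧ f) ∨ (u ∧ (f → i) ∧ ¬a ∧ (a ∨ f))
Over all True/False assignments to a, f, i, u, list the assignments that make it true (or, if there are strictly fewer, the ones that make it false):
is false only for:
  a=False, f=False, i=False, u=False;
  a=False, f=False, i=False, u=True;
  a=False, f=False, i=True, u=False;
  a=False, f=False, i=True, u=True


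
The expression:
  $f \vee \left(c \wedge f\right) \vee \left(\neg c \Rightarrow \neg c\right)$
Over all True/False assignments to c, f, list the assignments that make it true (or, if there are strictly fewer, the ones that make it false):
is always true.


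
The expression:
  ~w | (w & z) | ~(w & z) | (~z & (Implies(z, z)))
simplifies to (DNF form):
True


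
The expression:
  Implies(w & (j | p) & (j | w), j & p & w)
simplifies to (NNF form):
~w | (j & p) | (~j & ~p)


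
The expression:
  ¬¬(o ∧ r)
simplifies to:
o ∧ r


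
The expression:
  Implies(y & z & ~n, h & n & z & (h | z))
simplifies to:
n | ~y | ~z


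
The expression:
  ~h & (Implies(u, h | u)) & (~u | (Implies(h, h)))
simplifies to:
~h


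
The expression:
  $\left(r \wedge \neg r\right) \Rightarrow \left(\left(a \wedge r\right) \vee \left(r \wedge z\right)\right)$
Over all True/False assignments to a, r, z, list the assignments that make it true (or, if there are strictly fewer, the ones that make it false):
is always true.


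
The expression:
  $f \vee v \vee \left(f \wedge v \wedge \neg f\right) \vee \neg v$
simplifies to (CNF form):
$\text{True}$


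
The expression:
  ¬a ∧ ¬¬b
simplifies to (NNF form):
b ∧ ¬a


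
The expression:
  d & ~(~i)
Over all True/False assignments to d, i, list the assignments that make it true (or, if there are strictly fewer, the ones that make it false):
is true only for:
  d=True, i=True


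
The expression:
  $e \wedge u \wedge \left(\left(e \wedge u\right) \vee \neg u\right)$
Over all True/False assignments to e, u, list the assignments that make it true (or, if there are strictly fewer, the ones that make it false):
is true only for:
  e=True, u=True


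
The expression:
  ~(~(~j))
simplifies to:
~j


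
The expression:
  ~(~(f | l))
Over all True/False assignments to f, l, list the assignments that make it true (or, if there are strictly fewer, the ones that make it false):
is false only for:
  f=False, l=False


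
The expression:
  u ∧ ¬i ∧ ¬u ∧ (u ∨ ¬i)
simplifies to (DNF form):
False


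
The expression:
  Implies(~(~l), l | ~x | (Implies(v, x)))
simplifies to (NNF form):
True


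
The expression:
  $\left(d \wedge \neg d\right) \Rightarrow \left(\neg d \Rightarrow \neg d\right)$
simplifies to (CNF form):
$\text{True}$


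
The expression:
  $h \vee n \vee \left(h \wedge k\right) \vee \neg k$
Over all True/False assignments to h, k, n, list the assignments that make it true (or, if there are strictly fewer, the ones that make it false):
is false only for:
  h=False, k=True, n=False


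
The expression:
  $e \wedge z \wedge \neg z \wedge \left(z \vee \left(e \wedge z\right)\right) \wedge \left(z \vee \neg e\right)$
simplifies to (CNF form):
$\text{False}$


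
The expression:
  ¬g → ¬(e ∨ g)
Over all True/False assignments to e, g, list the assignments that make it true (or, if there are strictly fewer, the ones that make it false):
is false only for:
  e=True, g=False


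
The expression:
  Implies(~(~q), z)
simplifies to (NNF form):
z | ~q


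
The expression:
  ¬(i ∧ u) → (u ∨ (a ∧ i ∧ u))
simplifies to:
u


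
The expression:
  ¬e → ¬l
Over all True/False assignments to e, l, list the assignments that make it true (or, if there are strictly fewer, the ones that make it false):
is false only for:
  e=False, l=True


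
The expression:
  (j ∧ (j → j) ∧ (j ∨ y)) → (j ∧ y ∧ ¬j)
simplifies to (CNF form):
¬j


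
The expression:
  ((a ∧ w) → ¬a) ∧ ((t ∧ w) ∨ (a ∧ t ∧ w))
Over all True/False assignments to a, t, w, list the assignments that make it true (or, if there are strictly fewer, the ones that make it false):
is true only for:
  a=False, t=True, w=True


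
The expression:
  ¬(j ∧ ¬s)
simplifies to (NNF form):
s ∨ ¬j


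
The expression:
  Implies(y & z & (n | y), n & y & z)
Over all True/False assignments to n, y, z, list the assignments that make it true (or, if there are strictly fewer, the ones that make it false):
is false only for:
  n=False, y=True, z=True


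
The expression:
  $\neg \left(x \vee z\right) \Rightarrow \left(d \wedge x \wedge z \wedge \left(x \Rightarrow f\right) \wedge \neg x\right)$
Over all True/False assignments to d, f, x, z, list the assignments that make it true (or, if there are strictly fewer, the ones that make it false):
is false only for:
  d=False, f=False, x=False, z=False;
  d=False, f=True, x=False, z=False;
  d=True, f=False, x=False, z=False;
  d=True, f=True, x=False, z=False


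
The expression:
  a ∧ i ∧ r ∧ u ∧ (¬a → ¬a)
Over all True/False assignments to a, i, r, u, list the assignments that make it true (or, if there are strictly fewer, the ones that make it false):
is true only for:
  a=True, i=True, r=True, u=True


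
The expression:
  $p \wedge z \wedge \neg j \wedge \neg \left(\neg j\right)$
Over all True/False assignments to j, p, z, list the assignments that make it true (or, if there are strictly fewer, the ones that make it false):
is never true.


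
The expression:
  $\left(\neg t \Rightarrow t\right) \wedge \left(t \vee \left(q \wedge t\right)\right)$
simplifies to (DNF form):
$t$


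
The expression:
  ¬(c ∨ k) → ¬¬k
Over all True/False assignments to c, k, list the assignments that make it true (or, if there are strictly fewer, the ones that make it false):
is false only for:
  c=False, k=False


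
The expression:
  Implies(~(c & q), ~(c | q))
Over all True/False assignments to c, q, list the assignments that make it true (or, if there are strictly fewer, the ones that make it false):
is true only for:
  c=False, q=False;
  c=True, q=True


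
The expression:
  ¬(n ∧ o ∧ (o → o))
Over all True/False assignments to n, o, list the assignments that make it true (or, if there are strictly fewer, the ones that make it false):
is false only for:
  n=True, o=True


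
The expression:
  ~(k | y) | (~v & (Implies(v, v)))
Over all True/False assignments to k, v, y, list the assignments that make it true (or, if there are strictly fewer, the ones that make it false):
is false only for:
  k=False, v=True, y=True;
  k=True, v=True, y=False;
  k=True, v=True, y=True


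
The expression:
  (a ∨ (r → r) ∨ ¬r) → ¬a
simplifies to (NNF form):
¬a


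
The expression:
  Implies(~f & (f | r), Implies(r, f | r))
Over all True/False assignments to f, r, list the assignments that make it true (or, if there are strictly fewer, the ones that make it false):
is always true.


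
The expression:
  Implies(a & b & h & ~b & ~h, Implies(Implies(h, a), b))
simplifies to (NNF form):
True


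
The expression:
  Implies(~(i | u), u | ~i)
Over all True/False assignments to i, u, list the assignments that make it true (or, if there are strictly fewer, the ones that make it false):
is always true.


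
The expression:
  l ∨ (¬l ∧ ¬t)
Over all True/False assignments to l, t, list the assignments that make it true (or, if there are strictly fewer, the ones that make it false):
is false only for:
  l=False, t=True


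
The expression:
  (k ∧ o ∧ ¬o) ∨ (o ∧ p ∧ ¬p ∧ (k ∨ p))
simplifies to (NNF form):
False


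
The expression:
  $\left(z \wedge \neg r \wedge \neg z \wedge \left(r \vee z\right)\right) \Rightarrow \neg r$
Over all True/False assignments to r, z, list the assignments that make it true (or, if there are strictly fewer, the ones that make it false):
is always true.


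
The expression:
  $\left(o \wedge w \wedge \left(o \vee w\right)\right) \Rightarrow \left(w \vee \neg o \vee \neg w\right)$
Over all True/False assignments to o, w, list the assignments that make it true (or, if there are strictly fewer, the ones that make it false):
is always true.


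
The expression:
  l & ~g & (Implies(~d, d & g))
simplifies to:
d & l & ~g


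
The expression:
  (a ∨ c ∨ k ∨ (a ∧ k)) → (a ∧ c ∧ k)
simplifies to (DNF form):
(a ∧ c ∧ k) ∨ (¬a ∧ ¬c ∧ ¬k)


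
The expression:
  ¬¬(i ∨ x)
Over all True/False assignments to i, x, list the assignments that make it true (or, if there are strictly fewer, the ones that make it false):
is false only for:
  i=False, x=False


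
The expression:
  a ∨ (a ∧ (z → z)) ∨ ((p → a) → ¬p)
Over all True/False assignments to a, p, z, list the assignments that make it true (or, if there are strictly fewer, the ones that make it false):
is always true.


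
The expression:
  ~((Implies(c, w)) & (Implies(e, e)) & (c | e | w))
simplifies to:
~w & (c | ~e)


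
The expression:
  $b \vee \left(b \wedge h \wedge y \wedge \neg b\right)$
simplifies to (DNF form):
$b$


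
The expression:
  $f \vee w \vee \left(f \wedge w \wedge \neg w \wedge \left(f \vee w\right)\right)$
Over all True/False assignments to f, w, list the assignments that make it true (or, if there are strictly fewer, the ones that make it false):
is false only for:
  f=False, w=False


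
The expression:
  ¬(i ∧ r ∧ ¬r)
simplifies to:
True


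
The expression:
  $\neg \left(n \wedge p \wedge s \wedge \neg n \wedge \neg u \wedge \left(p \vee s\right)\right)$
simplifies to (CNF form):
$\text{True}$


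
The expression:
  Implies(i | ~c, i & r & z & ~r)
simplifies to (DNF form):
c & ~i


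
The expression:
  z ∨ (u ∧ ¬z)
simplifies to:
u ∨ z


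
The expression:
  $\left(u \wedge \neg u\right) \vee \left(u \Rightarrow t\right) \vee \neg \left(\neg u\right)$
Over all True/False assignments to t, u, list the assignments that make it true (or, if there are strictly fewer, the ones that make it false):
is always true.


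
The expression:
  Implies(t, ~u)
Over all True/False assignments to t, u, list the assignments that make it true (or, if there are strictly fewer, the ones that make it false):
is false only for:
  t=True, u=True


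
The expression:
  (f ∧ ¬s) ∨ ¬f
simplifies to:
¬f ∨ ¬s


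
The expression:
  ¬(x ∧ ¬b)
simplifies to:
b ∨ ¬x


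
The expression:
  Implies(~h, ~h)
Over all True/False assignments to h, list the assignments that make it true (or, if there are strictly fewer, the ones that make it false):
is always true.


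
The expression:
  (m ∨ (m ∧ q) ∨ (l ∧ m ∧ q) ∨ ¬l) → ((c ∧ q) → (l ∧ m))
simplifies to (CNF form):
l ∨ ¬c ∨ ¬q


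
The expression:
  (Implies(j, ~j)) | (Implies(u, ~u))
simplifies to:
~j | ~u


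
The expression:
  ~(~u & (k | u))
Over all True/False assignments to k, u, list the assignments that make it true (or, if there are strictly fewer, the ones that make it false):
is false only for:
  k=True, u=False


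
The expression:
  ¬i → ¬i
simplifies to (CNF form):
True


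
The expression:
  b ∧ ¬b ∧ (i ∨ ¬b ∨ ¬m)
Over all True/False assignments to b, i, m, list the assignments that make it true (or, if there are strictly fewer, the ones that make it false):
is never true.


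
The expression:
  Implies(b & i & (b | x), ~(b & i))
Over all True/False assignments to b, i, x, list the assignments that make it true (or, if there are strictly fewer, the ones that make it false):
is false only for:
  b=True, i=True, x=False;
  b=True, i=True, x=True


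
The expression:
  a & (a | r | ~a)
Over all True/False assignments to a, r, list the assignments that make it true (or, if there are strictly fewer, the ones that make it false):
is true only for:
  a=True, r=False;
  a=True, r=True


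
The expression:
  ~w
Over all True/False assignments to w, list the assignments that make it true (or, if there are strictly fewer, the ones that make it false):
is true only for:
  w=False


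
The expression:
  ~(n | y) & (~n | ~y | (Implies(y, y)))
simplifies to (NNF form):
~n & ~y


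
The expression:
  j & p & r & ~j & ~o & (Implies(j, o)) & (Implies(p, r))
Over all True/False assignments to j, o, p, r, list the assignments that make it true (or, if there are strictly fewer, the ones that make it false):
is never true.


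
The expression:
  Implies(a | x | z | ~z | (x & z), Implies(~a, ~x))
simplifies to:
a | ~x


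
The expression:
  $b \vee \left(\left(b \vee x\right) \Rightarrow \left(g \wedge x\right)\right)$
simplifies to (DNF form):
$b \vee g \vee \neg x$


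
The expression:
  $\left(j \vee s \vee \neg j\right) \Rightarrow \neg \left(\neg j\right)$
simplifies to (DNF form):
$j$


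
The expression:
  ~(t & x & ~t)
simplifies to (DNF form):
True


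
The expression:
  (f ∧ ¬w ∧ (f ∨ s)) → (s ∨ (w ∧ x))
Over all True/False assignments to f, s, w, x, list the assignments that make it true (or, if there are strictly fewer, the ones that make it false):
is false only for:
  f=True, s=False, w=False, x=False;
  f=True, s=False, w=False, x=True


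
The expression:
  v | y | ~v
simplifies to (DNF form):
True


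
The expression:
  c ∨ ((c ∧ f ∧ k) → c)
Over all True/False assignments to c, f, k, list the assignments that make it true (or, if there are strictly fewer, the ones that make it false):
is always true.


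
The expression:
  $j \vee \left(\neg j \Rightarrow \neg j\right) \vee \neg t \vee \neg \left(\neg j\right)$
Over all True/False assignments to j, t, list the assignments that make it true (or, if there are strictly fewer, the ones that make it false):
is always true.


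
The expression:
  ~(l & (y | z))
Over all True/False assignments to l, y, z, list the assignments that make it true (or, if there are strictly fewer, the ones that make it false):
is false only for:
  l=True, y=False, z=True;
  l=True, y=True, z=False;
  l=True, y=True, z=True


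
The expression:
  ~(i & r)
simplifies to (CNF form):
~i | ~r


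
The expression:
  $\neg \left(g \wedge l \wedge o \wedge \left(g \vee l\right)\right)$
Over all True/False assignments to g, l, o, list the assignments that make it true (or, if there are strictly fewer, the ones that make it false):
is false only for:
  g=True, l=True, o=True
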